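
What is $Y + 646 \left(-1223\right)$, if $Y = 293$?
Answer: $-789765$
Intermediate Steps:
$Y + 646 \left(-1223\right) = 293 + 646 \left(-1223\right) = 293 - 790058 = -789765$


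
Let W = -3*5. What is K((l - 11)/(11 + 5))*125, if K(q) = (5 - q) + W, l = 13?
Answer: -10125/8 ≈ -1265.6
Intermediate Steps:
W = -15
K(q) = -10 - q (K(q) = (5 - q) - 15 = -10 - q)
K((l - 11)/(11 + 5))*125 = (-10 - (13 - 11)/(11 + 5))*125 = (-10 - 2/16)*125 = (-10 - 1*1/8)*125 = (-10 - 1/8)*125 = -81/8*125 = -10125/8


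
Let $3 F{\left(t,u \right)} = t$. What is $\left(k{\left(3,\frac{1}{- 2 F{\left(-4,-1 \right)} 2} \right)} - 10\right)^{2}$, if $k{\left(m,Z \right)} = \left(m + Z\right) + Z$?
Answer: $\frac{2809}{64} \approx 43.891$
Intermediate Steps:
$F{\left(t,u \right)} = \frac{t}{3}$
$k{\left(m,Z \right)} = m + 2 Z$ ($k{\left(m,Z \right)} = \left(Z + m\right) + Z = m + 2 Z$)
$\left(k{\left(3,\frac{1}{- 2 F{\left(-4,-1 \right)} 2} \right)} - 10\right)^{2} = \left(\left(3 + \frac{2}{- 2 \cdot \frac{1}{3} \left(-4\right) 2}\right) - 10\right)^{2} = \left(\left(3 + \frac{2}{\left(-2\right) \left(- \frac{4}{3}\right) 2}\right) - 10\right)^{2} = \left(\left(3 + \frac{2}{\frac{8}{3} \cdot 2}\right) - 10\right)^{2} = \left(\left(3 + \frac{2}{\frac{16}{3}}\right) - 10\right)^{2} = \left(\left(3 + 2 \cdot \frac{3}{16}\right) - 10\right)^{2} = \left(\left(3 + \frac{3}{8}\right) - 10\right)^{2} = \left(\frac{27}{8} - 10\right)^{2} = \left(- \frac{53}{8}\right)^{2} = \frac{2809}{64}$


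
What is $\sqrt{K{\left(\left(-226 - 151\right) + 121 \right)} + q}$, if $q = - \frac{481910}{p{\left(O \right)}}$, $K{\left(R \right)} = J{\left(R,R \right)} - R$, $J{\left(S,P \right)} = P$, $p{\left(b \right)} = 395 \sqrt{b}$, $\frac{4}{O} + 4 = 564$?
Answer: $\frac{2 i \sqrt[4]{35} \sqrt{3807089}}{79} \approx 120.15 i$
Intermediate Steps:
$O = \frac{1}{140}$ ($O = \frac{4}{-4 + 564} = \frac{4}{560} = 4 \cdot \frac{1}{560} = \frac{1}{140} \approx 0.0071429$)
$K{\left(R \right)} = 0$ ($K{\left(R \right)} = R - R = 0$)
$q = - \frac{192764 \sqrt{35}}{79}$ ($q = - \frac{481910}{395 \sqrt{\frac{1}{140}}} = - \frac{481910}{395 \frac{\sqrt{35}}{70}} = - \frac{481910}{\frac{79}{14} \sqrt{35}} = - 481910 \frac{2 \sqrt{35}}{395} = - \frac{192764 \sqrt{35}}{79} \approx -14436.0$)
$\sqrt{K{\left(\left(-226 - 151\right) + 121 \right)} + q} = \sqrt{0 - \frac{192764 \sqrt{35}}{79}} = \sqrt{- \frac{192764 \sqrt{35}}{79}} = \frac{2 i 79^{\frac{3}{4}} \sqrt[4]{2765} \sqrt{3807089}}{6241}$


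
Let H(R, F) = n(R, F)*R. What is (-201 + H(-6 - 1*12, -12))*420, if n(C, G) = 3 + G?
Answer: -16380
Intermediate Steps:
H(R, F) = R*(3 + F) (H(R, F) = (3 + F)*R = R*(3 + F))
(-201 + H(-6 - 1*12, -12))*420 = (-201 + (-6 - 1*12)*(3 - 12))*420 = (-201 + (-6 - 12)*(-9))*420 = (-201 - 18*(-9))*420 = (-201 + 162)*420 = -39*420 = -16380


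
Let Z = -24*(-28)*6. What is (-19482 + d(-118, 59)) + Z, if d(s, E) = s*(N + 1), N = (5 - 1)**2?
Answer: -17456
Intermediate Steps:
Z = 4032 (Z = 672*6 = 4032)
N = 16 (N = 4**2 = 16)
d(s, E) = 17*s (d(s, E) = s*(16 + 1) = s*17 = 17*s)
(-19482 + d(-118, 59)) + Z = (-19482 + 17*(-118)) + 4032 = (-19482 - 2006) + 4032 = -21488 + 4032 = -17456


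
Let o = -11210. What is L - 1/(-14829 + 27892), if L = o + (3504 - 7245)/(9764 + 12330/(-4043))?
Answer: -5779086999750951/515511987886 ≈ -11210.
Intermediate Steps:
L = -442401206483/39463522 (L = -11210 + (3504 - 7245)/(9764 + 12330/(-4043)) = -11210 - 3741/(9764 + 12330*(-1/4043)) = -11210 - 3741/(9764 - 12330/4043) = -11210 - 3741/39463522/4043 = -11210 - 3741*4043/39463522 = -11210 - 15124863/39463522 = -442401206483/39463522 ≈ -11210.)
L - 1/(-14829 + 27892) = -442401206483/39463522 - 1/(-14829 + 27892) = -442401206483/39463522 - 1/13063 = -5779086999750951/515511987886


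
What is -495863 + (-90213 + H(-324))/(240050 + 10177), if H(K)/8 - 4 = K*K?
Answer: -124077561274/250227 ≈ -4.9586e+5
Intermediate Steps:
H(K) = 32 + 8*K² (H(K) = 32 + 8*(K*K) = 32 + 8*K²)
-495863 + (-90213 + H(-324))/(240050 + 10177) = -495863 + (-90213 + (32 + 8*(-324)²))/(240050 + 10177) = -495863 + (-90213 + (32 + 8*104976))/250227 = -495863 + (-90213 + (32 + 839808))*(1/250227) = -495863 + (-90213 + 839840)*(1/250227) = -495863 + 749627*(1/250227) = -495863 + 749627/250227 = -124077561274/250227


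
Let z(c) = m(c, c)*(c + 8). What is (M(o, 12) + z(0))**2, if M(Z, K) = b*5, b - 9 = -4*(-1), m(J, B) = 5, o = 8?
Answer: 11025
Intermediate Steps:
b = 13 (b = 9 - 4*(-1) = 9 + 4 = 13)
z(c) = 40 + 5*c (z(c) = 5*(c + 8) = 5*(8 + c) = 40 + 5*c)
M(Z, K) = 65 (M(Z, K) = 13*5 = 65)
(M(o, 12) + z(0))**2 = (65 + (40 + 5*0))**2 = (65 + (40 + 0))**2 = (65 + 40)**2 = 105**2 = 11025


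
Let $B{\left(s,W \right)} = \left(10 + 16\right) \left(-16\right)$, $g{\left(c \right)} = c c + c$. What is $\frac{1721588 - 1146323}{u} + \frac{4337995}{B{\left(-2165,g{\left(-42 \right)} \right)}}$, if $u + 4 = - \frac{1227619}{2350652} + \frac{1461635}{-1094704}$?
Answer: $- \frac{170298730017052339195}{1567565714398112} \approx -1.0864 \cdot 10^{5}$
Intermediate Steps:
$g{\left(c \right)} = c + c^{2}$ ($g{\left(c \right)} = c^{2} + c = c + c^{2}$)
$B{\left(s,W \right)} = -416$ ($B{\left(s,W \right)} = 26 \left(-16\right) = -416$)
$u = - \frac{3768186813457}{643317036752}$ ($u = -4 + \left(- \frac{1227619}{2350652} + \frac{1461635}{-1094704}\right) = -4 + \left(\left(-1227619\right) \frac{1}{2350652} + 1461635 \left(- \frac{1}{1094704}\right)\right) = -4 - \frac{1194918666449}{643317036752} = - \frac{3768186813457}{643317036752} \approx -5.8574$)
$\frac{1721588 - 1146323}{u} + \frac{4337995}{B{\left(-2165,g{\left(-42 \right)} \right)}} = \frac{1721588 - 1146323}{- \frac{3768186813457}{643317036752}} + \frac{4337995}{-416} = \left(1721588 - 1146323\right) \left(- \frac{643317036752}{3768186813457}\right) + 4337995 \left(- \frac{1}{416}\right) = 575265 \left(- \frac{643317036752}{3768186813457}\right) - \frac{4337995}{416} = - \frac{370077775147139280}{3768186813457} - \frac{4337995}{416} = - \frac{170298730017052339195}{1567565714398112}$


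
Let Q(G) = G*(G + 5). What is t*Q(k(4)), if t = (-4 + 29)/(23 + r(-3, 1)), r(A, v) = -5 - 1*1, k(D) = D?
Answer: 900/17 ≈ 52.941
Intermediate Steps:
r(A, v) = -6 (r(A, v) = -5 - 1 = -6)
Q(G) = G*(5 + G)
t = 25/17 (t = (-4 + 29)/(23 - 6) = 25/17 ≈ 1.4706)
t*Q(k(4)) = 25*(4*(5 + 4))/17 = 25*(4*9)/17 = (25/17)*36 = 900/17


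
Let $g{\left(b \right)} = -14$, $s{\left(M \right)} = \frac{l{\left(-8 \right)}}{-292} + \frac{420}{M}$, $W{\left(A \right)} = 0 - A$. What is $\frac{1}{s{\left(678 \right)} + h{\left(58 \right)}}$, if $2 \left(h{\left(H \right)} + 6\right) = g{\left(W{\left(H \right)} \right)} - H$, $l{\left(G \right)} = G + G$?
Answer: $- \frac{8249}{340896} \approx -0.024198$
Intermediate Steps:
$l{\left(G \right)} = 2 G$
$W{\left(A \right)} = - A$
$s{\left(M \right)} = \frac{4}{73} + \frac{420}{M}$ ($s{\left(M \right)} = \frac{2 \left(-8\right)}{-292} + \frac{420}{M} = \left(-16\right) \left(- \frac{1}{292}\right) + \frac{420}{M} = \frac{4}{73} + \frac{420}{M}$)
$h{\left(H \right)} = -13 - \frac{H}{2}$ ($h{\left(H \right)} = -6 + \frac{-14 - H}{2} = -6 - \left(7 + \frac{H}{2}\right) = -13 - \frac{H}{2}$)
$\frac{1}{s{\left(678 \right)} + h{\left(58 \right)}} = \frac{1}{\left(\frac{4}{73} + \frac{420}{678}\right) - 42} = \frac{1}{\left(\frac{4}{73} + 420 \cdot \frac{1}{678}\right) - 42} = \frac{1}{\left(\frac{4}{73} + \frac{70}{113}\right) - 42} = \frac{1}{\frac{5562}{8249} - 42} = \frac{1}{- \frac{340896}{8249}} = - \frac{8249}{340896}$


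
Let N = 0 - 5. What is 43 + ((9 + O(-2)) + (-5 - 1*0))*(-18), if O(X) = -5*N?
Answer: -479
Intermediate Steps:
N = -5
O(X) = 25 (O(X) = -5*(-5) = 25)
43 + ((9 + O(-2)) + (-5 - 1*0))*(-18) = 43 + ((9 + 25) + (-5 - 1*0))*(-18) = 43 + (34 + (-5 + 0))*(-18) = 43 + (34 - 5)*(-18) = 43 + 29*(-18) = 43 - 522 = -479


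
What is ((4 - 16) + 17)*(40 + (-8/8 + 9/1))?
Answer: 240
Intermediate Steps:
((4 - 16) + 17)*(40 + (-8/8 + 9/1)) = (-12 + 17)*(40 + (-8*⅛ + 9*1)) = 5*(40 + (-1 + 9)) = 5*(40 + 8) = 5*48 = 240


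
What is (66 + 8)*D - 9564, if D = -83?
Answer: -15706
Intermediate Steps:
(66 + 8)*D - 9564 = (66 + 8)*(-83) - 9564 = 74*(-83) - 9564 = -6142 - 9564 = -15706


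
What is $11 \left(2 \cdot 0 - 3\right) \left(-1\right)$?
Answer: $33$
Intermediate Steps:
$11 \left(2 \cdot 0 - 3\right) \left(-1\right) = 11 \left(0 - 3\right) \left(-1\right) = 11 \left(-3\right) \left(-1\right) = \left(-33\right) \left(-1\right) = 33$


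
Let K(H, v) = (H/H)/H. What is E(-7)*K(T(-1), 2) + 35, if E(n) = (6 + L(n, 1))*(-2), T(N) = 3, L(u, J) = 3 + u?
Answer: 101/3 ≈ 33.667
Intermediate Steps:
K(H, v) = 1/H
E(n) = -18 - 2*n (E(n) = (6 + (3 + n))*(-2) = (9 + n)*(-2) = -18 - 2*n)
E(-7)*K(T(-1), 2) + 35 = (-18 - 2*(-7))/3 + 35 = (-18 + 14)*(⅓) + 35 = -4*⅓ + 35 = -4/3 + 35 = 101/3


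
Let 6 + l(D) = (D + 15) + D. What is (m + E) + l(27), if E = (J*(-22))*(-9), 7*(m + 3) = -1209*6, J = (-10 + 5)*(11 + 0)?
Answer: -83064/7 ≈ -11866.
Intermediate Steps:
J = -55 (J = -5*11 = -55)
m = -7275/7 (m = -3 + (-1209*6)/7 = -3 + (⅐)*(-7254) = -3 - 7254/7 = -7275/7 ≈ -1039.3)
E = -10890 (E = -55*(-22)*(-9) = 1210*(-9) = -10890)
l(D) = 9 + 2*D (l(D) = -6 + ((D + 15) + D) = -6 + ((15 + D) + D) = -6 + (15 + 2*D) = 9 + 2*D)
(m + E) + l(27) = (-7275/7 - 10890) + (9 + 2*27) = -83505/7 + (9 + 54) = -83505/7 + 63 = -83064/7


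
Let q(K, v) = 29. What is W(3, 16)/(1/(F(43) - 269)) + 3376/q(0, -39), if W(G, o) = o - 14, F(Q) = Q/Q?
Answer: -12168/29 ≈ -419.59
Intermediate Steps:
F(Q) = 1
W(G, o) = -14 + o
W(3, 16)/(1/(F(43) - 269)) + 3376/q(0, -39) = (-14 + 16)/(1/(1 - 269)) + 3376/29 = 2/(1/(-268)) + 3376*(1/29) = 2/(-1/268) + 3376/29 = 2*(-268) + 3376/29 = -536 + 3376/29 = -12168/29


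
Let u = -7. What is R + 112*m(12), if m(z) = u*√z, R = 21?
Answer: 21 - 1568*√3 ≈ -2694.9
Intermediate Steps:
m(z) = -7*√z
R + 112*m(12) = 21 + 112*(-14*√3) = 21 - 1568*√3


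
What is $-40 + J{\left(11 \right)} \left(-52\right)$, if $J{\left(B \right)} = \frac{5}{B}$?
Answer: $- \frac{700}{11} \approx -63.636$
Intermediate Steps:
$-40 + J{\left(11 \right)} \left(-52\right) = -40 + \frac{5}{11} \left(-52\right) = -40 - \frac{260}{11} = - \frac{700}{11}$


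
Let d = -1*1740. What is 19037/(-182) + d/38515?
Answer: -146705347/1401946 ≈ -104.64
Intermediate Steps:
d = -1740
19037/(-182) + d/38515 = 19037/(-182) - 1740/38515 = 19037*(-1/182) - 1740*1/38515 = -19037/182 - 348/7703 = -146705347/1401946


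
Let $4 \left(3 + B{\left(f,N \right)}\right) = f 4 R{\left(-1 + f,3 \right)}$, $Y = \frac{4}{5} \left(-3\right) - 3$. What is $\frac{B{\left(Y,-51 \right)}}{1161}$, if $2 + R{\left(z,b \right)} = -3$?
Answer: $\frac{8}{387} \approx 0.020672$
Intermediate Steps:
$R{\left(z,b \right)} = -5$ ($R{\left(z,b \right)} = -2 - 3 = -5$)
$Y = - \frac{27}{5}$ ($Y = 4 \cdot \frac{1}{5} \left(-3\right) - 3 = \frac{4}{5} \left(-3\right) - 3 = - \frac{12}{5} - 3 = - \frac{27}{5} \approx -5.4$)
$B{\left(f,N \right)} = -3 - 5 f$ ($B{\left(f,N \right)} = -3 + \frac{f 4 \left(-5\right)}{4} = -3 + \frac{4 f \left(-5\right)}{4} = -3 + \frac{\left(-20\right) f}{4} = -3 - 5 f$)
$\frac{B{\left(Y,-51 \right)}}{1161} = \frac{-3 - -27}{1161} = \left(-3 + 27\right) \frac{1}{1161} = 24 \cdot \frac{1}{1161} = \frac{8}{387}$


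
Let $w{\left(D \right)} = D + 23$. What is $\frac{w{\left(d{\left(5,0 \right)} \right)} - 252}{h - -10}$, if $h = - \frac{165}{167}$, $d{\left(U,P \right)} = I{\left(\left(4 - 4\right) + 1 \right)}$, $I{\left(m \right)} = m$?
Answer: $- \frac{38076}{1505} \approx -25.3$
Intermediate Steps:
$d{\left(U,P \right)} = 1$ ($d{\left(U,P \right)} = \left(4 - 4\right) + 1 = 0 + 1 = 1$)
$w{\left(D \right)} = 23 + D$
$h = - \frac{165}{167}$ ($h = \left(-165\right) \frac{1}{167} = - \frac{165}{167} \approx -0.98802$)
$\frac{w{\left(d{\left(5,0 \right)} \right)} - 252}{h - -10} = \frac{\left(23 + 1\right) - 252}{- \frac{165}{167} - -10} = \frac{24 - 252}{- \frac{165}{167} + \left(-28 + 38\right)} = - \frac{228}{- \frac{165}{167} + 10} = - \frac{228}{\frac{1505}{167}} = \left(-228\right) \frac{167}{1505} = - \frac{38076}{1505}$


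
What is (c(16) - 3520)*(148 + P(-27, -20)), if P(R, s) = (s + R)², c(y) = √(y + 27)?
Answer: -8296640 + 2357*√43 ≈ -8.2812e+6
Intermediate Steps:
c(y) = √(27 + y)
P(R, s) = (R + s)²
(c(16) - 3520)*(148 + P(-27, -20)) = (√(27 + 16) - 3520)*(148 + (-27 - 20)²) = (√43 - 3520)*(148 + (-47)²) = (-3520 + √43)*(148 + 2209) = (-3520 + √43)*2357 = -8296640 + 2357*√43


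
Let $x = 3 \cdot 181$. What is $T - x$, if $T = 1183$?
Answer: $640$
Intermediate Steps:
$x = 543$
$T - x = 1183 - 543 = 640$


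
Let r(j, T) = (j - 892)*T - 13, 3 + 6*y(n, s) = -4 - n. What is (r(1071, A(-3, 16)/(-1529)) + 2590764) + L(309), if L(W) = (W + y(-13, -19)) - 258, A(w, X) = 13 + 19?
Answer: 3961332059/1529 ≈ 2.5908e+6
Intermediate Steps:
y(n, s) = -7/6 - n/6 (y(n, s) = -½ + (-4 - n)/6 = -½ + (-⅔ - n/6) = -7/6 - n/6)
A(w, X) = 32
L(W) = -257 + W (L(W) = (W + (-7/6 - ⅙*(-13))) - 258 = (W + (-7/6 + 13/6)) - 258 = (W + 1) - 258 = (1 + W) - 258 = -257 + W)
r(j, T) = -13 + T*(-892 + j) (r(j, T) = (-892 + j)*T - 13 = T*(-892 + j) - 13 = -13 + T*(-892 + j))
(r(1071, A(-3, 16)/(-1529)) + 2590764) + L(309) = ((-13 - 28544/(-1529) + (32/(-1529))*1071) + 2590764) + (-257 + 309) = ((-13 - 28544*(-1)/1529 + (32*(-1/1529))*1071) + 2590764) + 52 = ((-13 - 892*(-32/1529) - 32/1529*1071) + 2590764) + 52 = ((-13 + 28544/1529 - 34272/1529) + 2590764) + 52 = (-25605/1529 + 2590764) + 52 = 3961252551/1529 + 52 = 3961332059/1529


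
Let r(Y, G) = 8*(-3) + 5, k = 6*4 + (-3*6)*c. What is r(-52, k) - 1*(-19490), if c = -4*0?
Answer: 19471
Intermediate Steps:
c = 0
k = 24 (k = 6*4 - 3*6*0 = 24 - 18*0 = 24 + 0 = 24)
r(Y, G) = -19 (r(Y, G) = -24 + 5 = -19)
r(-52, k) - 1*(-19490) = -19 - 1*(-19490) = -19 + 19490 = 19471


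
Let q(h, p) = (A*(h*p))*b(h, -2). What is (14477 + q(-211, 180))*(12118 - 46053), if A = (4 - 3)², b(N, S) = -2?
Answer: -3068979595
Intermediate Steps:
A = 1 (A = 1² = 1)
q(h, p) = -2*h*p (q(h, p) = (1*(h*p))*(-2) = (h*p)*(-2) = -2*h*p)
(14477 + q(-211, 180))*(12118 - 46053) = (14477 - 2*(-211)*180)*(12118 - 46053) = (14477 + 75960)*(-33935) = 90437*(-33935) = -3068979595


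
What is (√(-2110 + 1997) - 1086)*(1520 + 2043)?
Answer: -3869418 + 3563*I*√113 ≈ -3.8694e+6 + 37875.0*I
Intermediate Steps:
(√(-2110 + 1997) - 1086)*(1520 + 2043) = (√(-113) - 1086)*3563 = (I*√113 - 1086)*3563 = (-1086 + I*√113)*3563 = -3869418 + 3563*I*√113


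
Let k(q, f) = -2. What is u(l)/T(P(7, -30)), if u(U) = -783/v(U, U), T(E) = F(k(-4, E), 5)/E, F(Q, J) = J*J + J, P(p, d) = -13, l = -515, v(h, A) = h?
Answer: -3393/5150 ≈ -0.65883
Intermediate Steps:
F(Q, J) = J + J² (F(Q, J) = J² + J = J + J²)
T(E) = 30/E (T(E) = (5*(1 + 5))/E = (5*6)/E = 30/E)
u(U) = -783/U
u(l)/T(P(7, -30)) = (-783/(-515))/((30/(-13))) = (-783*(-1/515))/((30*(-1/13))) = 783/(515*(-30/13)) = (783/515)*(-13/30) = -3393/5150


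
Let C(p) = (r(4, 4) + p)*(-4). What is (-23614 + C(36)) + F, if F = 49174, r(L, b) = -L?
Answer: 25432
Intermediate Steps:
C(p) = 16 - 4*p (C(p) = (-1*4 + p)*(-4) = (-4 + p)*(-4) = 16 - 4*p)
(-23614 + C(36)) + F = (-23614 + (16 - 4*36)) + 49174 = (-23614 + (16 - 144)) + 49174 = (-23614 - 128) + 49174 = -23742 + 49174 = 25432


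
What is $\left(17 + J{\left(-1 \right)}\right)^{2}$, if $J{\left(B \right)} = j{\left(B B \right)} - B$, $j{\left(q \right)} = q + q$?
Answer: $400$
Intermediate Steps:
$j{\left(q \right)} = 2 q$
$J{\left(B \right)} = - B + 2 B^{2}$ ($J{\left(B \right)} = 2 B B - B = 2 B^{2} - B = - B + 2 B^{2}$)
$\left(17 + J{\left(-1 \right)}\right)^{2} = \left(17 - \left(-1 + 2 \left(-1\right)\right)\right)^{2} = \left(17 - \left(-1 - 2\right)\right)^{2} = \left(17 - -3\right)^{2} = \left(17 + 3\right)^{2} = 20^{2} = 400$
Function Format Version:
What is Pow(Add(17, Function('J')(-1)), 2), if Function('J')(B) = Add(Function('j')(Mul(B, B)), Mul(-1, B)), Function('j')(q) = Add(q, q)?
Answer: 400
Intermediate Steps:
Function('j')(q) = Mul(2, q)
Function('J')(B) = Add(Mul(-1, B), Mul(2, Pow(B, 2))) (Function('J')(B) = Add(Mul(2, Mul(B, B)), Mul(-1, B)) = Add(Mul(2, Pow(B, 2)), Mul(-1, B)) = Add(Mul(-1, B), Mul(2, Pow(B, 2))))
Pow(Add(17, Function('J')(-1)), 2) = Pow(Add(17, Mul(-1, Add(-1, Mul(2, -1)))), 2) = Pow(Add(17, Mul(-1, Add(-1, -2))), 2) = Pow(Add(17, Mul(-1, -3)), 2) = Pow(Add(17, 3), 2) = Pow(20, 2) = 400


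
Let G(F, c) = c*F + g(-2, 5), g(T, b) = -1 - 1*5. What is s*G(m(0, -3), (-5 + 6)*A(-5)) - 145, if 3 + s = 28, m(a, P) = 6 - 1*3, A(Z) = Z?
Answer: -670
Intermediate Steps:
m(a, P) = 3 (m(a, P) = 6 - 3 = 3)
s = 25 (s = -3 + 28 = 25)
g(T, b) = -6 (g(T, b) = -1 - 5 = -6)
G(F, c) = -6 + F*c (G(F, c) = c*F - 6 = F*c - 6 = -6 + F*c)
s*G(m(0, -3), (-5 + 6)*A(-5)) - 145 = 25*(-6 + 3*((-5 + 6)*(-5))) - 145 = 25*(-6 + 3*(1*(-5))) - 145 = 25*(-6 + 3*(-5)) - 145 = 25*(-6 - 15) - 145 = 25*(-21) - 145 = -525 - 145 = -670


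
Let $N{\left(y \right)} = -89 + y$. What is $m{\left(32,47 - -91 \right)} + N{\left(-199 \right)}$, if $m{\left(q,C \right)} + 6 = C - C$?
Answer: $-294$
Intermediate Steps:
$m{\left(q,C \right)} = -6$ ($m{\left(q,C \right)} = -6 + \left(C - C\right) = -6 + 0 = -6$)
$m{\left(32,47 - -91 \right)} + N{\left(-199 \right)} = -6 - 288 = -294$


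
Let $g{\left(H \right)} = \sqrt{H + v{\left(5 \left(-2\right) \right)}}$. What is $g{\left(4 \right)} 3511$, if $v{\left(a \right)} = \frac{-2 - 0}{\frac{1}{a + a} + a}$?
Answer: $\frac{7022 \sqrt{42411}}{201} \approx 7194.6$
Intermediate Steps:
$v{\left(a \right)} = - \frac{2}{a + \frac{1}{2 a}}$ ($v{\left(a \right)} = \frac{-2 + 0}{\frac{1}{2 a} + a} = - \frac{2}{\frac{1}{2 a} + a} = - \frac{2}{a + \frac{1}{2 a}}$)
$g{\left(H \right)} = \sqrt{\frac{40}{201} + H}$ ($g{\left(H \right)} = \sqrt{H - \frac{4 \cdot 5 \left(-2\right)}{1 + 2 \left(5 \left(-2\right)\right)^{2}}} = \sqrt{H - - \frac{40}{1 + 2 \left(-10\right)^{2}}} = \sqrt{H - - \frac{40}{1 + 2 \cdot 100}} = \sqrt{H - - \frac{40}{1 + 200}} = \sqrt{H - - \frac{40}{201}} = \sqrt{H - \left(-40\right) \frac{1}{201}} = \sqrt{H + \frac{40}{201}} = \sqrt{\frac{40}{201} + H}$)
$g{\left(4 \right)} 3511 = \frac{\sqrt{8040 + 40401 \cdot 4}}{201} \cdot 3511 = \frac{\sqrt{8040 + 161604}}{201} \cdot 3511 = \frac{\sqrt{169644}}{201} \cdot 3511 = \frac{2 \sqrt{42411}}{201} \cdot 3511 = \frac{7022 \sqrt{42411}}{201}$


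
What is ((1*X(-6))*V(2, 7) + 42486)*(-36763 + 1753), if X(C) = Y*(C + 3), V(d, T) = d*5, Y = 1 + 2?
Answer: -1484283960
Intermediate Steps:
Y = 3
V(d, T) = 5*d
X(C) = 9 + 3*C (X(C) = 3*(C + 3) = 3*(3 + C) = 9 + 3*C)
((1*X(-6))*V(2, 7) + 42486)*(-36763 + 1753) = ((1*(9 + 3*(-6)))*(5*2) + 42486)*(-36763 + 1753) = ((1*(9 - 18))*10 + 42486)*(-35010) = ((1*(-9))*10 + 42486)*(-35010) = (-9*10 + 42486)*(-35010) = (-90 + 42486)*(-35010) = 42396*(-35010) = -1484283960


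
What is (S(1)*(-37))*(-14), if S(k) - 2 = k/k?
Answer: 1554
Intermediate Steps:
S(k) = 3 (S(k) = 2 + k/k = 2 + 1 = 3)
(S(1)*(-37))*(-14) = (3*(-37))*(-14) = -111*(-14) = 1554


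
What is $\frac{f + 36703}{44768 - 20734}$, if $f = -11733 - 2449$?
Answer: $\frac{22521}{24034} \approx 0.93705$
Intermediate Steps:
$f = -14182$
$\frac{f + 36703}{44768 - 20734} = \frac{-14182 + 36703}{44768 - 20734} = \frac{22521}{24034}$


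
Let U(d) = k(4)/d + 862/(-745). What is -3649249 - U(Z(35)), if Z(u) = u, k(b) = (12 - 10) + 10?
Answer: -19030829289/5215 ≈ -3.6492e+6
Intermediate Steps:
k(b) = 12 (k(b) = 2 + 10 = 12)
U(d) = -862/745 + 12/d (U(d) = 12/d + 862/(-745) = 12/d + 862*(-1/745) = 12/d - 862/745 = -862/745 + 12/d)
-3649249 - U(Z(35)) = -3649249 - (-862/745 + 12/35) = -3649249 - 1*(-4246/5215) = -3649249 + 4246/5215 = -19030829289/5215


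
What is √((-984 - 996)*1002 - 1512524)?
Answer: 2*I*√874121 ≈ 1869.9*I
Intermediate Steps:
√((-984 - 996)*1002 - 1512524) = √(-1980*1002 - 1512524) = √(-1983960 - 1512524) = √(-3496484) = 2*I*√874121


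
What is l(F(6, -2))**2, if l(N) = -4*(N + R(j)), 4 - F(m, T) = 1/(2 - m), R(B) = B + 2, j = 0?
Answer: 625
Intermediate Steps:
R(B) = 2 + B
F(m, T) = 4 - 1/(2 - m)
l(N) = -8 - 4*N (l(N) = -4*(N + (2 + 0)) = -4*(N + 2) = -4*(2 + N) = -8 - 4*N)
l(F(6, -2))**2 = (-8 - 4*(-7 + 4*6)/(-2 + 6))**2 = (-8 - 4*(-7 + 24)/4)**2 = (-8 - 17)**2 = (-25)**2 = 625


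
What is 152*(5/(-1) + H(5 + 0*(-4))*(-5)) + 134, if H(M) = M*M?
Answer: -19626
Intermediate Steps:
H(M) = M²
152*(5/(-1) + H(5 + 0*(-4))*(-5)) + 134 = 152*(5/(-1) + (5 + 0*(-4))²*(-5)) + 134 = 152*(5*(-1) + (5 + 0)²*(-5)) + 134 = 152*(-5 + 5²*(-5)) + 134 = 152*(-5 + 25*(-5)) + 134 = 152*(-5 - 125) + 134 = 152*(-130) + 134 = -19760 + 134 = -19626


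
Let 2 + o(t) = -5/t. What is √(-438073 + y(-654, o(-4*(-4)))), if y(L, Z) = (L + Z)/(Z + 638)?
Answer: 2*I*√11329606539566/10171 ≈ 661.87*I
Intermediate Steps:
o(t) = -2 - 5/t
y(L, Z) = (L + Z)/(638 + Z)
√(-438073 + y(-654, o(-4*(-4)))) = √(-438073 + (-654 + (-2 - 5/((-4*(-4)))))/(638 + (-2 - 5/((-4*(-4)))))) = √(-438073 + (-654 + (-2 - 5/16))/(638 + (-2 - 5/16))) = √(-438073 + (-654 - 37/16)/(638 - 37/16)) = √(-438073 - 10501/16/(10171/16)) = √(-438073 + (16/10171)*(-10501/16)) = √(-438073 - 10501/10171) = √(-4455650984/10171) = 2*I*√11329606539566/10171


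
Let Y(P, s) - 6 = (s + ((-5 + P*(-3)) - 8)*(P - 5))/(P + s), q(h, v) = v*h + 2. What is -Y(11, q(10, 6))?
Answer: -224/73 ≈ -3.0685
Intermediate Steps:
q(h, v) = 2 + h*v (q(h, v) = h*v + 2 = 2 + h*v)
Y(P, s) = 6 + (s + (-13 - 3*P)*(-5 + P))/(P + s) (Y(P, s) = 6 + (s + ((-5 + P*(-3)) - 8)*(P - 5))/(P + s) = 6 + (s + ((-5 - 3*P) - 8)*(-5 + P))/(P + s) = 6 + (s + (-13 - 3*P)*(-5 + P))/(P + s))
-Y(11, q(10, 6)) = -(65 - 3*11**2 + 7*(2 + 10*6) + 8*11)/(11 + (2 + 10*6)) = -(65 - 3*121 + 7*(2 + 60) + 88)/(11 + (2 + 60)) = -(65 - 363 + 7*62 + 88)/(11 + 62) = -(65 - 363 + 434 + 88)/73 = -224/73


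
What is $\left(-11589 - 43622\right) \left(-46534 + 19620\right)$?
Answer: $1485948854$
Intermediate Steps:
$\left(-11589 - 43622\right) \left(-46534 + 19620\right) = \left(-55211\right) \left(-26914\right) = 1485948854$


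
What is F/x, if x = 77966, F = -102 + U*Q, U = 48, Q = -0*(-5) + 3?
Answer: 3/5569 ≈ 0.00053870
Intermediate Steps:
Q = 3 (Q = -1*0 + 3 = 0 + 3 = 3)
F = 42 (F = -102 + 48*3 = -102 + 144 = 42)
F/x = 42/77966 = 42*(1/77966) = 3/5569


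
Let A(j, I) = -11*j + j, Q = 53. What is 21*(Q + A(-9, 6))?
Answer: 3003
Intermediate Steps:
A(j, I) = -10*j
21*(Q + A(-9, 6)) = 21*(53 - 10*(-9)) = 21*(53 + 90) = 21*143 = 3003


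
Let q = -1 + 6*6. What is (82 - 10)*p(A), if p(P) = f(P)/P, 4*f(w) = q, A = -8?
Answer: -315/4 ≈ -78.750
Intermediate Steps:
q = 35 (q = -1 + 36 = 35)
f(w) = 35/4 (f(w) = (¼)*35 = 35/4)
p(P) = 35/(4*P)
(82 - 10)*p(A) = (82 - 10)*((35/4)/(-8)) = 72*((35/4)*(-⅛)) = 72*(-35/32) = -315/4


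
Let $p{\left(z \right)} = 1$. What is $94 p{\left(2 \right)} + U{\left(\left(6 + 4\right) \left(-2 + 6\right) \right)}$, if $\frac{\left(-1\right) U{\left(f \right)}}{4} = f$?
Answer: $-66$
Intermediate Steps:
$U{\left(f \right)} = - 4 f$
$94 p{\left(2 \right)} + U{\left(\left(6 + 4\right) \left(-2 + 6\right) \right)} = 94 \cdot 1 - 4 \left(6 + 4\right) \left(-2 + 6\right) = 94 - 4 \cdot 10 \cdot 4 = 94 - 160 = -66$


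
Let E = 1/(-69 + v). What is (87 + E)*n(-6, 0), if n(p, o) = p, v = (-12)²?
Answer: -13052/25 ≈ -522.08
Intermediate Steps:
v = 144
E = 1/75 (E = 1/(-69 + 144) = 1/75 ≈ 0.013333)
(87 + E)*n(-6, 0) = (87 + 1/75)*(-6) = (6526/75)*(-6) = -13052/25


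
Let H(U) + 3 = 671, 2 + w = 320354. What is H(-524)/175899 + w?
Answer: 56349597116/175899 ≈ 3.2035e+5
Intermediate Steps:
w = 320352 (w = -2 + 320354 = 320352)
H(U) = 668 (H(U) = -3 + 671 = 668)
H(-524)/175899 + w = 668/175899 + 320352 = 56349597116/175899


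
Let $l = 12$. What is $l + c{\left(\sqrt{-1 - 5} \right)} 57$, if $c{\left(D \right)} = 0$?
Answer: $12$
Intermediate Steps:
$l + c{\left(\sqrt{-1 - 5} \right)} 57 = 12 + 0 \cdot 57 = 12 + 0 = 12$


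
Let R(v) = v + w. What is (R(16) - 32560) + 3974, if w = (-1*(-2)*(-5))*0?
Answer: -28570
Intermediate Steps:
w = 0 (w = (2*(-5))*0 = -10*0 = 0)
R(v) = v (R(v) = v + 0 = v)
(R(16) - 32560) + 3974 = (16 - 32560) + 3974 = -32544 + 3974 = -28570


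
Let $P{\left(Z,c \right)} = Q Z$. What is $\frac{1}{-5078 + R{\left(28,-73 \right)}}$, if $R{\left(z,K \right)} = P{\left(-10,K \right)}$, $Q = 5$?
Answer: $- \frac{1}{5128} \approx -0.00019501$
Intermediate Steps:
$P{\left(Z,c \right)} = 5 Z$
$R{\left(z,K \right)} = -50$ ($R{\left(z,K \right)} = 5 \left(-10\right) = -50$)
$\frac{1}{-5078 + R{\left(28,-73 \right)}} = \frac{1}{-5078 - 50} = \frac{1}{-5128} = - \frac{1}{5128}$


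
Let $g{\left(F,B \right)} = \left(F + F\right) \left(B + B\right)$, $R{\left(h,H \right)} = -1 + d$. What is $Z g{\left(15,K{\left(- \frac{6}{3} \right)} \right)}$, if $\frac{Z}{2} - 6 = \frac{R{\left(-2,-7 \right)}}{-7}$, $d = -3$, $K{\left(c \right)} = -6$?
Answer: $- \frac{33120}{7} \approx -4731.4$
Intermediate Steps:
$R{\left(h,H \right)} = -4$ ($R{\left(h,H \right)} = -1 - 3 = -4$)
$g{\left(F,B \right)} = 4 B F$ ($g{\left(F,B \right)} = 2 F 2 B = 4 B F$)
$Z = \frac{92}{7}$ ($Z = 12 + 2 \left(- \frac{4}{-7}\right) = 12 + 2 \left(\left(-4\right) \left(- \frac{1}{7}\right)\right) = 12 + 2 \cdot \frac{4}{7} = 12 + \frac{8}{7} = \frac{92}{7} \approx 13.143$)
$Z g{\left(15,K{\left(- \frac{6}{3} \right)} \right)} = \frac{92 \cdot 4 \left(-6\right) 15}{7} = \frac{92}{7} \left(-360\right) = - \frac{33120}{7}$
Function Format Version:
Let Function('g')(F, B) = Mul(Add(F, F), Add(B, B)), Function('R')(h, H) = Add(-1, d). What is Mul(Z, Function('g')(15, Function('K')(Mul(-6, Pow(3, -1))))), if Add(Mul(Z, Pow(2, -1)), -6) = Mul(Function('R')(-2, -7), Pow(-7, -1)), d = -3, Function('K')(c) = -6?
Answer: Rational(-33120, 7) ≈ -4731.4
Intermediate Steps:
Function('R')(h, H) = -4 (Function('R')(h, H) = Add(-1, -3) = -4)
Function('g')(F, B) = Mul(4, B, F) (Function('g')(F, B) = Mul(Mul(2, F), Mul(2, B)) = Mul(4, B, F))
Z = Rational(92, 7) (Z = Add(12, Mul(2, Mul(-4, Pow(-7, -1)))) = Add(12, Mul(2, Mul(-4, Rational(-1, 7)))) = Add(12, Mul(2, Rational(4, 7))) = Add(12, Rational(8, 7)) = Rational(92, 7) ≈ 13.143)
Mul(Z, Function('g')(15, Function('K')(Mul(-6, Pow(3, -1))))) = Mul(Rational(92, 7), Mul(4, -6, 15)) = Mul(Rational(92, 7), -360) = Rational(-33120, 7)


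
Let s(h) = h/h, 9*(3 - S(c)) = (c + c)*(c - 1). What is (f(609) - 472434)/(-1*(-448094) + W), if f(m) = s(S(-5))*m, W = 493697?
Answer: -471825/941791 ≈ -0.50099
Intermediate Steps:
S(c) = 3 - 2*c*(-1 + c)/9 (S(c) = 3 - (c + c)*(c - 1)/9 = 3 - 2*c*(-1 + c)/9)
s(h) = 1
f(m) = m (f(m) = 1*m = m)
(f(609) - 472434)/(-1*(-448094) + W) = (609 - 472434)/(-1*(-448094) + 493697) = -471825/(448094 + 493697) = -471825/941791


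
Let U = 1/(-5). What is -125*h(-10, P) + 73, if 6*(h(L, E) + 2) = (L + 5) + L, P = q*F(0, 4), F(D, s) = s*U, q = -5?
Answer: 1271/2 ≈ 635.50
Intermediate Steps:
U = -⅕ ≈ -0.20000
F(D, s) = -s/5 (F(D, s) = s*(-⅕) = -s/5)
P = 4 (P = -(-1)*4 = -5*(-⅘) = 4)
h(L, E) = -7/6 + L/3 (h(L, E) = -2 + ((L + 5) + L)/6 = -2 + ((5 + L) + L)/6 = -2 + (5 + 2*L)/6 = -2 + (⅚ + L/3) = -7/6 + L/3)
-125*h(-10, P) + 73 = -125*(-7/6 + (⅓)*(-10)) + 73 = -125*(-7/6 - 10/3) + 73 = -125*(-9/2) + 73 = 1125/2 + 73 = 1271/2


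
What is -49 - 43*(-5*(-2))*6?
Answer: -2629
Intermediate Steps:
-49 - 43*(-5*(-2))*6 = -49 - 430*6 = -49 - 43*60 = -49 - 2580 = -2629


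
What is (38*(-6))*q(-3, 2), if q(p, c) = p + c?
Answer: 228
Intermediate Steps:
q(p, c) = c + p
(38*(-6))*q(-3, 2) = (38*(-6))*(2 - 3) = -228*(-1) = 228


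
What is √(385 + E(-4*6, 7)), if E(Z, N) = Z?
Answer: 19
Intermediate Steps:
√(385 + E(-4*6, 7)) = √(385 - 4*6) = √(385 - 24) = √361 = 19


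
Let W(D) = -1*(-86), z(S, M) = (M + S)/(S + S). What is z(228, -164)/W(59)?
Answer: 4/2451 ≈ 0.0016320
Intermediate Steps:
z(S, M) = (M + S)/(2*S) (z(S, M) = (M + S)/((2*S)) = (M + S)*(1/(2*S)) = (M + S)/(2*S))
W(D) = 86
z(228, -164)/W(59) = ((½)*(-164 + 228)/228)/86 = ((½)*(1/228)*64)*(1/86) = (8/57)*(1/86) = 4/2451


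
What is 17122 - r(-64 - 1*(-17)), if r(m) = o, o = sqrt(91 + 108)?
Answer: 17122 - sqrt(199) ≈ 17108.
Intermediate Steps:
o = sqrt(199) ≈ 14.107
r(m) = sqrt(199)
17122 - r(-64 - 1*(-17)) = 17122 - sqrt(199)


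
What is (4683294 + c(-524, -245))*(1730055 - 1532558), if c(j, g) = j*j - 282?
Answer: 979108757236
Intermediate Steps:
c(j, g) = -282 + j² (c(j, g) = j² - 282 = -282 + j²)
(4683294 + c(-524, -245))*(1730055 - 1532558) = (4683294 + (-282 + (-524)²))*(1730055 - 1532558) = (4683294 + (-282 + 274576))*197497 = (4683294 + 274294)*197497 = 4957588*197497 = 979108757236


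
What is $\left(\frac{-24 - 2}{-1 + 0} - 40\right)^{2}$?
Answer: $196$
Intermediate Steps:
$\left(\frac{-24 - 2}{-1 + 0} - 40\right)^{2} = \left(- \frac{26}{-1} - 40\right)^{2} = \left(\left(-26\right) \left(-1\right) - 40\right)^{2} = \left(26 - 40\right)^{2} = \left(-14\right)^{2} = 196$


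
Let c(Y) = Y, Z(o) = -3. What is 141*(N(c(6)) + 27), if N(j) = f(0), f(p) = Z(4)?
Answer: 3384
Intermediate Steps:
f(p) = -3
N(j) = -3
141*(N(c(6)) + 27) = 141*(-3 + 27) = 141*24 = 3384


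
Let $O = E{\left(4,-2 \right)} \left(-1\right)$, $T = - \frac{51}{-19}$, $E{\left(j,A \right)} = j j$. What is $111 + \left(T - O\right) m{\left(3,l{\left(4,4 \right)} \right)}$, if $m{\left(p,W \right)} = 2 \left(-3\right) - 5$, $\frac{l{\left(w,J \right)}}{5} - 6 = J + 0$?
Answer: $- \frac{1796}{19} \approx -94.526$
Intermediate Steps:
$E{\left(j,A \right)} = j^{2}$
$l{\left(w,J \right)} = 30 + 5 J$ ($l{\left(w,J \right)} = 30 + 5 \left(J + 0\right) = 30 + 5 J$)
$m{\left(p,W \right)} = -11$ ($m{\left(p,W \right)} = -6 - 5 = -11$)
$T = \frac{51}{19}$ ($T = \left(-51\right) \left(- \frac{1}{19}\right) = \frac{51}{19} \approx 2.6842$)
$O = -16$ ($O = 4^{2} \left(-1\right) = 16 \left(-1\right) = -16$)
$111 + \left(T - O\right) m{\left(3,l{\left(4,4 \right)} \right)} = 111 + \left(\frac{51}{19} - -16\right) \left(-11\right) = 111 + \left(\frac{51}{19} + 16\right) \left(-11\right) = 111 + \frac{355}{19} \left(-11\right) = 111 - \frac{3905}{19} = - \frac{1796}{19}$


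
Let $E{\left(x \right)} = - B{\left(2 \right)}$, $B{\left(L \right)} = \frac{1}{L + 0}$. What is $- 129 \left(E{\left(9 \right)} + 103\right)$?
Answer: $- \frac{26445}{2} \approx -13223.0$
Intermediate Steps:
$B{\left(L \right)} = \frac{1}{L}$
$E{\left(x \right)} = - \frac{1}{2}$
$- 129 \left(E{\left(9 \right)} + 103\right) = - 129 \left(- \frac{1}{2} + 103\right) = \left(-129\right) \frac{205}{2} = - \frac{26445}{2}$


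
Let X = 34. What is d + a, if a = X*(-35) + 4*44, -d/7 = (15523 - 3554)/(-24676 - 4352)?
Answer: -29350609/29028 ≈ -1011.1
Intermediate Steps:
d = 83783/29028 (d = -7*(15523 - 3554)/(-24676 - 4352) = -83783/(-29028) = -83783*(-1)/29028 = -7*(-11969/29028) = 83783/29028 ≈ 2.8863)
a = -1014 (a = 34*(-35) + 4*44 = -1190 + 176 = -1014)
d + a = 83783/29028 - 1014 = -29350609/29028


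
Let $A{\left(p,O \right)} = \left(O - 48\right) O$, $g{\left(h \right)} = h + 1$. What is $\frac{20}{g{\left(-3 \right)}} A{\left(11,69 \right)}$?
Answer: $-14490$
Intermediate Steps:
$g{\left(h \right)} = 1 + h$
$A{\left(p,O \right)} = O \left(-48 + O\right)$ ($A{\left(p,O \right)} = \left(-48 + O\right) O = O \left(-48 + O\right)$)
$\frac{20}{g{\left(-3 \right)}} A{\left(11,69 \right)} = \frac{20}{1 - 3} \cdot 69 \left(-48 + 69\right) = \frac{20}{-2} \cdot 69 \cdot 21 = 20 \left(- \frac{1}{2}\right) 1449 = \left(-10\right) 1449 = -14490$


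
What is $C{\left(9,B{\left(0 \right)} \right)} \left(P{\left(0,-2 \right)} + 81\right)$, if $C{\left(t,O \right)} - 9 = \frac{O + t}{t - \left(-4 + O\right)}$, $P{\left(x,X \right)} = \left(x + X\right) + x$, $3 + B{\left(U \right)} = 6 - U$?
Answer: $\frac{4029}{5} \approx 805.8$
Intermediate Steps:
$B{\left(U \right)} = 3 - U$ ($B{\left(U \right)} = -3 - \left(-6 + U\right) = 3 - U$)
$P{\left(x,X \right)} = X + 2 x$ ($P{\left(x,X \right)} = \left(X + x\right) + x = X + 2 x$)
$C{\left(t,O \right)} = 9 + \frac{O + t}{4 + t - O}$ ($C{\left(t,O \right)} = 9 + \frac{O + t}{t - \left(-4 + O\right)} = 9 + \frac{O + t}{4 + t - O}$)
$C{\left(9,B{\left(0 \right)} \right)} \left(P{\left(0,-2 \right)} + 81\right) = \frac{2 \left(18 - 4 \left(3 - 0\right) + 5 \cdot 9\right)}{4 + 9 - \left(3 - 0\right)} \left(\left(-2 + 2 \cdot 0\right) + 81\right) = \frac{2 \left(18 - 4 \left(3 + 0\right) + 45\right)}{4 + 9 - \left(3 + 0\right)} \left(\left(-2 + 0\right) + 81\right) = \frac{2 \left(18 - 12 + 45\right)}{4 + 9 - 3} \left(-2 + 81\right) = \frac{2 \left(18 - 12 + 45\right)}{4 + 9 - 3} \cdot 79 = 2 \cdot \frac{1}{10} \cdot 51 \cdot 79 = \frac{51}{5} \cdot 79 = \frac{4029}{5}$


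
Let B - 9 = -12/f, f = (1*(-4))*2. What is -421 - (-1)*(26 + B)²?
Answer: 3645/4 ≈ 911.25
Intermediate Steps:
f = -8 (f = -4*2 = -8)
B = 21/2 (B = 9 - 12/(-8) = 9 - 12*(-⅛) = 9 + 3/2 = 21/2 ≈ 10.500)
-421 - (-1)*(26 + B)² = -421 - (-1)*(26 + 21/2)² = -421 - (-1)*(73/2)² = -421 - (-1)*5329/4 = -421 - 1*(-5329/4) = -421 + 5329/4 = 3645/4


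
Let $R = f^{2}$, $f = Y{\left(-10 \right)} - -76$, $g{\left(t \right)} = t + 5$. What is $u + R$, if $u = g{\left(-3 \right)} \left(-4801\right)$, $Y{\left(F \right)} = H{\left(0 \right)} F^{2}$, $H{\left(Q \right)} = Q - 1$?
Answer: $-9026$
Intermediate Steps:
$H{\left(Q \right)} = -1 + Q$
$Y{\left(F \right)} = - F^{2}$ ($Y{\left(F \right)} = \left(-1 + 0\right) F^{2} = - F^{2}$)
$g{\left(t \right)} = 5 + t$
$f = -24$ ($f = - \left(-10\right)^{2} - -76 = \left(-1\right) 100 + 76 = -100 + 76 = -24$)
$u = -9602$ ($u = \left(5 - 3\right) \left(-4801\right) = 2 \left(-4801\right) = -9602$)
$R = 576$ ($R = \left(-24\right)^{2} = 576$)
$u + R = -9602 + 576 = -9026$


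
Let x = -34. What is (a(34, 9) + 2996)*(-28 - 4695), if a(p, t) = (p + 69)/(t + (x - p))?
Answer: -834369903/59 ≈ -1.4142e+7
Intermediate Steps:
a(p, t) = (69 + p)/(-34 + t - p) (a(p, t) = (p + 69)/(t + (-34 - p)) = (69 + p)/(-34 + t - p))
(a(34, 9) + 2996)*(-28 - 4695) = ((-69 - 1*34)/(34 + 34 - 1*9) + 2996)*(-28 - 4695) = ((-69 - 34)/(34 + 34 - 9) + 2996)*(-4723) = (-103/59 + 2996)*(-4723) = (176661/59)*(-4723) = -834369903/59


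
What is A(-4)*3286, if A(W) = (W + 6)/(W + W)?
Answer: -1643/2 ≈ -821.50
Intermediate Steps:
A(W) = (6 + W)/(2*W) (A(W) = (6 + W)/((2*W)) = (6 + W)*(1/(2*W)) = (6 + W)/(2*W))
A(-4)*3286 = ((½)*(6 - 4)/(-4))*3286 = ((½)*(-¼)*2)*3286 = -¼*3286 = -1643/2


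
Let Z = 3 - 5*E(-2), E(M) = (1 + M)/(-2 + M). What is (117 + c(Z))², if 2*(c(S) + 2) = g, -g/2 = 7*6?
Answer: 5329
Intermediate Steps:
E(M) = (1 + M)/(-2 + M)
Z = 7/4 (Z = 3 - 5*(1 - 2)/(-2 - 2) = 3 - 5*(-1)/(-4) = 3 - (-5)*(-1)/4 = 3 - 5*¼ = 3 - 5/4 = 7/4 ≈ 1.7500)
g = -84 (g = -14*6 = -2*42 = -84)
c(S) = -44 (c(S) = -2 + (½)*(-84) = -2 - 42 = -44)
(117 + c(Z))² = (117 - 44)² = 73² = 5329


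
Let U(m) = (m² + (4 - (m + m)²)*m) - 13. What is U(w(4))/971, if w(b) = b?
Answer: -237/971 ≈ -0.24408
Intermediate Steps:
U(m) = -13 + m² + m*(4 - 4*m²) (U(m) = (m² + (4 - (2*m)²)*m) - 13 = (m² + (4 - 4*m²)*m) - 13 = (m² + m*(4 - 4*m²)) - 13 = -13 + m² + m*(4 - 4*m²))
U(w(4))/971 = (-13 + 4² - 4*4³ + 4*4)/971 = (-13 + 16 - 4*64 + 16)*(1/971) = (-13 + 16 - 256 + 16)*(1/971) = -237*1/971 = -237/971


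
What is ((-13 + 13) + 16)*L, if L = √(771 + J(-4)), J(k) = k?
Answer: 16*√767 ≈ 443.12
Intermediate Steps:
L = √767 (L = √(771 - 4) = √767 ≈ 27.695)
((-13 + 13) + 16)*L = ((-13 + 13) + 16)*√767 = (0 + 16)*√767 = 16*√767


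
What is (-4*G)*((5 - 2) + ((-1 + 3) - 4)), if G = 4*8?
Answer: -128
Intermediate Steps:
G = 32
(-4*G)*((5 - 2) + ((-1 + 3) - 4)) = (-4*32)*((5 - 2) + ((-1 + 3) - 4)) = -128*(3 + (2 - 4)) = -128*(3 - 2) = -128*1 = -128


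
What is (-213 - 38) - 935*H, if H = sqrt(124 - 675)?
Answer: -251 - 935*I*sqrt(551) ≈ -251.0 - 21948.0*I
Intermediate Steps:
H = I*sqrt(551) (H = sqrt(-551) = I*sqrt(551) ≈ 23.473*I)
(-213 - 38) - 935*H = (-213 - 38) - 935*I*sqrt(551) = -251 - 935*I*sqrt(551)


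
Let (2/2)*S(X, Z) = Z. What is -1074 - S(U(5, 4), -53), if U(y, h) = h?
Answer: -1021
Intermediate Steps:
S(X, Z) = Z
-1074 - S(U(5, 4), -53) = -1074 - 1*(-53) = -1074 + 53 = -1021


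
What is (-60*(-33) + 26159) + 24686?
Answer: 52825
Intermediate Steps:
(-60*(-33) + 26159) + 24686 = (1980 + 26159) + 24686 = 28139 + 24686 = 52825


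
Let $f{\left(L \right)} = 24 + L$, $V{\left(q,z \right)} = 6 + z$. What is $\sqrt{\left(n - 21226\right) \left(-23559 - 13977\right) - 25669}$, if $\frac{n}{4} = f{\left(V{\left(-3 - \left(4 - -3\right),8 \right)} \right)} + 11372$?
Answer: $i \sqrt{916429573} \approx 30273.0 i$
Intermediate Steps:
$n = 45640$ ($n = 4 \left(\left(24 + \left(6 + 8\right)\right) + 11372\right) = 4 \left(\left(24 + 14\right) + 11372\right) = 4 \left(38 + 11372\right) = 4 \cdot 11410 = 45640$)
$\sqrt{\left(n - 21226\right) \left(-23559 - 13977\right) - 25669} = \sqrt{\left(45640 - 21226\right) \left(-23559 - 13977\right) - 25669} = \sqrt{24414 \left(-37536\right) - 25669} = \sqrt{-916403904 - 25669} = \sqrt{-916429573} = i \sqrt{916429573}$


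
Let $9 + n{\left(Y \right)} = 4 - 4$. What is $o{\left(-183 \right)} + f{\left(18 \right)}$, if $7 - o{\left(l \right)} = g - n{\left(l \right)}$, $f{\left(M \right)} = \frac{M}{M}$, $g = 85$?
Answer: $-86$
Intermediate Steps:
$n{\left(Y \right)} = -9$ ($n{\left(Y \right)} = -9 + \left(4 - 4\right) = -9 + 0 = -9$)
$f{\left(M \right)} = 1$
$o{\left(l \right)} = -87$ ($o{\left(l \right)} = 7 - \left(85 - -9\right) = 7 - \left(85 + 9\right) = 7 - 94 = -87$)
$o{\left(-183 \right)} + f{\left(18 \right)} = -87 + 1 = -86$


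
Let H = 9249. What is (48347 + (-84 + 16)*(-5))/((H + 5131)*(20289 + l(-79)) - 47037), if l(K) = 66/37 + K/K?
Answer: 1801419/10794706111 ≈ 0.00016688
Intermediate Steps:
l(K) = 103/37 (l(K) = 66*(1/37) + 1 = 66/37 + 1 = 103/37)
(48347 + (-84 + 16)*(-5))/((H + 5131)*(20289 + l(-79)) - 47037) = (48347 + (-84 + 16)*(-5))/((9249 + 5131)*(20289 + 103/37) - 47037) = (48347 - 68*(-5))/(14380*(750796/37) - 47037) = (48347 + 340)/(10796446480/37 - 47037) = 48687/(10794706111/37) = 48687*(37/10794706111) = 1801419/10794706111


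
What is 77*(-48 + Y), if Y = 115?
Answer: 5159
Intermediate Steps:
77*(-48 + Y) = 77*(-48 + 115) = 77*67 = 5159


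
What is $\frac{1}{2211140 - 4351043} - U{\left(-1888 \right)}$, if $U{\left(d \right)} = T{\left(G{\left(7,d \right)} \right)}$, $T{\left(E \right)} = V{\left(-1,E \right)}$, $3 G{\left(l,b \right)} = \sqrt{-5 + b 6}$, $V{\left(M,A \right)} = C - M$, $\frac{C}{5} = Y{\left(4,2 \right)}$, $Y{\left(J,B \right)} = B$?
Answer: $- \frac{23538934}{2139903} \approx -11.0$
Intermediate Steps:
$C = 10$ ($C = 5 \cdot 2 = 10$)
$V{\left(M,A \right)} = 10 - M$
$G{\left(l,b \right)} = \frac{\sqrt{-5 + 6 b}}{3}$ ($G{\left(l,b \right)} = \frac{\sqrt{-5 + b 6}}{3} = \frac{\sqrt{-5 + 6 b}}{3}$)
$T{\left(E \right)} = 11$ ($T{\left(E \right)} = 10 - -1 = 10 + 1 = 11$)
$U{\left(d \right)} = 11$
$\frac{1}{2211140 - 4351043} - U{\left(-1888 \right)} = \frac{1}{2211140 - 4351043} - 11 = \frac{1}{-2139903} - 11 = - \frac{1}{2139903} - 11 = - \frac{23538934}{2139903}$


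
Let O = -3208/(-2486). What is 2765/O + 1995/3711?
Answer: 4252505775/1984148 ≈ 2143.2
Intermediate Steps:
O = 1604/1243 (O = -3208*(-1/2486) = 1604/1243 ≈ 1.2904)
2765/O + 1995/3711 = 2765/(1604/1243) + 1995/3711 = 2765*(1243/1604) + 1995*(1/3711) = 3436895/1604 + 665/1237 = 4252505775/1984148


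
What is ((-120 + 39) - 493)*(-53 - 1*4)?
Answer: 32718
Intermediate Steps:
((-120 + 39) - 493)*(-53 - 1*4) = (-81 - 493)*(-53 - 4) = -574*(-57) = 32718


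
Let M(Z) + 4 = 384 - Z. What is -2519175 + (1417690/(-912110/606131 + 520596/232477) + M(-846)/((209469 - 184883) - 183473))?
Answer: -4844289942943141851348/8222781799742261 ≈ -5.8913e+5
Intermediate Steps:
M(Z) = 380 - Z (M(Z) = -4 + (384 - Z) = 380 - Z)
-2519175 + (1417690/(-912110/606131 + 520596/232477) + M(-846)/((209469 - 184883) - 183473)) = -2519175 + (1417690/(-912110/606131 + 520596/232477) + (380 - 1*(-846))/((209469 - 184883) - 183473)) = -2519175 + (1417690/(-912110*1/606131 + 520596*(1/232477)) + (380 + 846)/(24586 - 183473)) = -2519175 + (1417690/(-912110/606131 + 520596/232477) + 1226/(-158887)) = -2519175 + (1417690/(103504777606/140911516487) + 1226*(-1/158887)) = -2519175 + (1417690*(140911516487/103504777606) - 1226/158887) = -2519175 + (99884423904227515/51752388803 - 1226/158887) = -2519175 + 15870336397422568503327/8222781799742261 = -4844289942943141851348/8222781799742261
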